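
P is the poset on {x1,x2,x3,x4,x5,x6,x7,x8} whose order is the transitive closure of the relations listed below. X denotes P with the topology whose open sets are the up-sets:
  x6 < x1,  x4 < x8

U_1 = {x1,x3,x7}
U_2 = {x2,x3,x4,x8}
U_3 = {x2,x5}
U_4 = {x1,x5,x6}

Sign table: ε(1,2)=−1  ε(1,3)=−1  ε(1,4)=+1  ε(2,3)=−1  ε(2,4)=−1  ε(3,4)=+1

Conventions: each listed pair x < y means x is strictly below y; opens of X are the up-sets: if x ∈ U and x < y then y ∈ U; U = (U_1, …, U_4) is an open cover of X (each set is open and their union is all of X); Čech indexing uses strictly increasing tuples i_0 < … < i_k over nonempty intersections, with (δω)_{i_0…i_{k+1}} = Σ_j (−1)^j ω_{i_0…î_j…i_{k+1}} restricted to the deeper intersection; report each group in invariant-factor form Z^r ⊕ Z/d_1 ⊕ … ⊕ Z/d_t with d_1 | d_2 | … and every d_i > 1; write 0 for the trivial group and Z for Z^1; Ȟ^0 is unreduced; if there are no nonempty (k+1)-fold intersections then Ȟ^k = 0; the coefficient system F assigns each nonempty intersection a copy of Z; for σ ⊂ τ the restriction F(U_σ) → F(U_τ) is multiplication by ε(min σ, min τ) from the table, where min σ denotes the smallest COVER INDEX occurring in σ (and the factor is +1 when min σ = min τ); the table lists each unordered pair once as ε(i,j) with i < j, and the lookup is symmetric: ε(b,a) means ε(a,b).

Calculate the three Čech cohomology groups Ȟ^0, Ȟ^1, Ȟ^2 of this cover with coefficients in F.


Ȟ^0(U;F) ≅ Z, Ȟ^1(U;F) ≅ Z, Ȟ^2(U;F) ≅ 0

nerve simplices:
  U12={x3} U14={x1} U23={x2} U34={x5}
C dims 4,4; δ0: rk 3, SNF 1^3
degree 0: 4−3−0 = 1 → Ȟ^0 ≅ Z
degree 1: 4−0−3 = 1 → Ȟ^1 ≅ Z
degree 2: 0−0−0 = 0 → Ȟ^2 ≅ 0


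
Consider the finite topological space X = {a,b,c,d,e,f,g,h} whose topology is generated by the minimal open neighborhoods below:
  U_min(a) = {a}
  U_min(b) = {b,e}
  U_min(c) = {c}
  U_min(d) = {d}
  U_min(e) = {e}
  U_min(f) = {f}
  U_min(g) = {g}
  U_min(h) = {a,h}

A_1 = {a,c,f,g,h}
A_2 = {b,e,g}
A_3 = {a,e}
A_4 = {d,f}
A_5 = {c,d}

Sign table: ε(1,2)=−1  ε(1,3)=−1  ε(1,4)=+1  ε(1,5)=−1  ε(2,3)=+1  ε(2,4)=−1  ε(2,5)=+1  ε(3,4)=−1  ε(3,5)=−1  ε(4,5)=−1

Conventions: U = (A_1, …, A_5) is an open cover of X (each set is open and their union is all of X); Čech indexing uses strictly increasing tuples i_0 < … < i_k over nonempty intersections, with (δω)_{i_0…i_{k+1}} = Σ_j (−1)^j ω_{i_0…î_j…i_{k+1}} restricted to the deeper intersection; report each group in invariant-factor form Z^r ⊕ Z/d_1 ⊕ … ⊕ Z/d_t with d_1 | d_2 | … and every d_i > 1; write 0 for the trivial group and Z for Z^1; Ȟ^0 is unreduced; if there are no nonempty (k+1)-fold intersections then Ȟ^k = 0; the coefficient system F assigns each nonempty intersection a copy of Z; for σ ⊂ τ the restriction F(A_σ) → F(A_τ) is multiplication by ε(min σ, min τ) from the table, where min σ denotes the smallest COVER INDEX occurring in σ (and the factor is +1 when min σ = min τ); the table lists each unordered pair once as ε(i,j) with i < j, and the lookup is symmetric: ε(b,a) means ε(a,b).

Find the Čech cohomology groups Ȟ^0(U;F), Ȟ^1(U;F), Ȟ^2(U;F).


Ȟ^0 = Z,  Ȟ^1 = Z^2,  Ȟ^2 = 0

nerve simplices:
  A12={g} A13={a} A14={f} A15={c} A23={e} A45={d}
C dims 5,6; δ0: rk 4, SNF 1^4
degree 0: 5−4−0 = 1 → Ȟ^0 ≅ Z
degree 1: 6−0−4 = 2 → Ȟ^1 ≅ Z^2
degree 2: 0−0−0 = 0 → Ȟ^2 ≅ 0


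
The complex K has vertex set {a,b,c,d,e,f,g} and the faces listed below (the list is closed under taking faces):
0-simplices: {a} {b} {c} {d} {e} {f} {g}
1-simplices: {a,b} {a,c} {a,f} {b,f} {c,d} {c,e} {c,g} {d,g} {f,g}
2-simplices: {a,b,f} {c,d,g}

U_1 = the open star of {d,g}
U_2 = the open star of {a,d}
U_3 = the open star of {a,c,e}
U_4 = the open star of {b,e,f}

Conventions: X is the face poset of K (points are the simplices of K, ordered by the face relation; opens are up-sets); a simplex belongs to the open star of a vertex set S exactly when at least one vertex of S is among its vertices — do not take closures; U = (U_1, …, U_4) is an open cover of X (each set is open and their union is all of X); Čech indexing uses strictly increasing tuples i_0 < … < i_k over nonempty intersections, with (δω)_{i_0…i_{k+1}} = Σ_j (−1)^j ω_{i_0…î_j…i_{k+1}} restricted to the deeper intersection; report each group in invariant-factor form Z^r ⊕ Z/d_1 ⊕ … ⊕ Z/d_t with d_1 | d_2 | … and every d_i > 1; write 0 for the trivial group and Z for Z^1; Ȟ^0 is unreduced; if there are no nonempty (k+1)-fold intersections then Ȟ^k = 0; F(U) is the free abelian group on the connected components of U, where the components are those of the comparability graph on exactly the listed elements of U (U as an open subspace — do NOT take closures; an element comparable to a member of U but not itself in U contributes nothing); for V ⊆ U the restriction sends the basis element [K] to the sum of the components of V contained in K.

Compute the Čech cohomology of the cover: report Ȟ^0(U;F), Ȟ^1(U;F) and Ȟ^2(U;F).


intersection data:
  U1={{d},{g},{c,d},{c,g},{d,g},{f,g},{c,d,g}} U2={{a},{d},{a,b},{a,c},{a,f},{c,d},{d,g},{a,b,f},{c,d,g}} U3={{a},{c},{e},{a,b},{a,c},{a,f},{c,d},{c,e},{c,g},{a,b,f},{c,d,g}} U4={{b},{e},{f},{a,b},{a,f},{b,f},{c,e},{f,g},{a,b,f}}
  U12={{d},{c,d},{d,g},{c,d,g}} U13={{c,d},{c,g},{c,d,g}} U14={{f,g}} U23={{a},{a,b},{a,c},{a,f},{c,d},{a,b,f},{c,d,g}} U24={{a,b},{a,f},{a,b,f}} U34={{e},{a,b},{a,f},{c,e},{a,b,f}}
  U123={{c,d},{c,d,g}} U234={{a,b},{a,f},{a,b,f}}
components per intersection:
  U1: {{d},{g},{c,d},{c,g},{d,g},{f,g},{c,d,g}}
  U2: {{a},{a,b},{a,c},{a,f},{a,b,f}} {{d},{c,d},{d,g},{c,d,g}}
  U3: {{a},{c},{e},{a,b},{a,c},{a,f},{c,d},{c,e},{c,g},{a,b,f},{c,d,g}}
  U4: {{b},{f},{a,b},{a,f},{b,f},{f,g},{a,b,f}} {{e},{c,e}}
  U12: {{d},{c,d},{d,g},{c,d,g}}
  U13: {{c,d},{c,g},{c,d,g}}
  U14: {{f,g}}
  U23: {{a},{a,b},{a,c},{a,f},{a,b,f}} {{c,d},{c,d,g}}
  U24: {{a,b},{a,f},{a,b,f}}
  U34: {{e},{c,e}} {{a,b},{a,f},{a,b,f}}
  U123: {{c,d},{c,d,g}}
  U234: {{a,b},{a,f},{a,b,f}}
C dims 6,8,2; δ0: rk 5, SNF 1^5; δ1: rk 2, SNF 1^2
Ȟ^0 = (6 − 5) − 0 = 1, so Ȟ^0 ≅ Z
Ȟ^1 = (8 − 2) − 5 = 1, so Ȟ^1 ≅ Z
Ȟ^2 = (2 − 0) − 2 = 0, so Ȟ^2 ≅ 0

Ȟ^0(U;F) ≅ Z, Ȟ^1(U;F) ≅ Z, Ȟ^2(U;F) ≅ 0


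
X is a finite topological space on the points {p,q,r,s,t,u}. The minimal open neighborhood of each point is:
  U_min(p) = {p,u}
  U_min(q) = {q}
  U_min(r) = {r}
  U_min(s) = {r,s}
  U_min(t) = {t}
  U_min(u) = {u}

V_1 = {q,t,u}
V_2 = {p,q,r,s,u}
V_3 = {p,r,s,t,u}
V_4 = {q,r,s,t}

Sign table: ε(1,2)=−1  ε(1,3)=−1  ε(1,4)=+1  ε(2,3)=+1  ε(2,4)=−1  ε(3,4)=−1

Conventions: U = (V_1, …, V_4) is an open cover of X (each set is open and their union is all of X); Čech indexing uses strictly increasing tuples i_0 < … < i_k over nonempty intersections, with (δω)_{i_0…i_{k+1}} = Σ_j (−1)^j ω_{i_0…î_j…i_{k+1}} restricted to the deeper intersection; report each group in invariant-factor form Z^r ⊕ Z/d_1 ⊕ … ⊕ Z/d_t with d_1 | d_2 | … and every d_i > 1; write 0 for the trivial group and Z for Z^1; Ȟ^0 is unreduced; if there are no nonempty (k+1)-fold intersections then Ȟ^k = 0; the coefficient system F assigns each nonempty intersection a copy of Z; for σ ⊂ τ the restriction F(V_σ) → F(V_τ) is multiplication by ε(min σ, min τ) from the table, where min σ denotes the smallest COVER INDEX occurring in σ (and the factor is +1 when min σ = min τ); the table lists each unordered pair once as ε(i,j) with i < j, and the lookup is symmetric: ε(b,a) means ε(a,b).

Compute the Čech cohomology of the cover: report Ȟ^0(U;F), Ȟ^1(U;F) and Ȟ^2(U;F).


nonempty intersections:
  V12={q,u} V13={t,u} V14={q,t} V23={p,r,s,u} V24={q,r,s} V34={r,s,t}
  V123={u} V124={q} V134={t} V234={r,s}
C dims 4,6,4; δ0: rk 3, SNF 1^3; δ1: rk 3, SNF 1^3
Ȟ^0: (4−3)−0=1 ⇒ Z
Ȟ^1: (6−3)−3=0 ⇒ 0
Ȟ^2: (4−0)−3=1 ⇒ Z

Ȟ^0 = Z,  Ȟ^1 = 0,  Ȟ^2 = Z


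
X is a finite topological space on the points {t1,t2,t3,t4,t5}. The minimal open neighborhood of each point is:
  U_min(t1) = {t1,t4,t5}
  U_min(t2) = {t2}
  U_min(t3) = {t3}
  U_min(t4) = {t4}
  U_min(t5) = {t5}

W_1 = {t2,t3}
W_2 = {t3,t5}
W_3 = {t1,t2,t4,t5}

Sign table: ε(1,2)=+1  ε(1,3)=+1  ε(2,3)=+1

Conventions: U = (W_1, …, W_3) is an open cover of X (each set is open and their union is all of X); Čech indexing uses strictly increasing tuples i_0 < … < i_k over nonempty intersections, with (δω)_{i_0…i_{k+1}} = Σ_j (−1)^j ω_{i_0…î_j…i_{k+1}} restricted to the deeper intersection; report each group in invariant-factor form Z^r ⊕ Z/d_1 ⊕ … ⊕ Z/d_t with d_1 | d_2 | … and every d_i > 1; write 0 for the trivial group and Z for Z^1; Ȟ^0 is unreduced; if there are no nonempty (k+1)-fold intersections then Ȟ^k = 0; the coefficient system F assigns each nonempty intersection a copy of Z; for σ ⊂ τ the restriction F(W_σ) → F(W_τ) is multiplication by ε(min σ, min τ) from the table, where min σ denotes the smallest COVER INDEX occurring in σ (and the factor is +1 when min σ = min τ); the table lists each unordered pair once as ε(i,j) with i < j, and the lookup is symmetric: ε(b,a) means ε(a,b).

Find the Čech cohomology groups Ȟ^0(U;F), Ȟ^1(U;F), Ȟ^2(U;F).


Ȟ^0(U;F) ≅ Z, Ȟ^1(U;F) ≅ Z and Ȟ^2(U;F) ≅ 0

cover nerve:
  W12={t3} W13={t2} W23={t5}
C dims 3,3; δ0: rk 2, SNF 1^2
Ȟ^0: (3−2)−0=1 ⇒ Z
Ȟ^1: (3−0)−2=1 ⇒ Z
Ȟ^2: (0−0)−0=0 ⇒ 0


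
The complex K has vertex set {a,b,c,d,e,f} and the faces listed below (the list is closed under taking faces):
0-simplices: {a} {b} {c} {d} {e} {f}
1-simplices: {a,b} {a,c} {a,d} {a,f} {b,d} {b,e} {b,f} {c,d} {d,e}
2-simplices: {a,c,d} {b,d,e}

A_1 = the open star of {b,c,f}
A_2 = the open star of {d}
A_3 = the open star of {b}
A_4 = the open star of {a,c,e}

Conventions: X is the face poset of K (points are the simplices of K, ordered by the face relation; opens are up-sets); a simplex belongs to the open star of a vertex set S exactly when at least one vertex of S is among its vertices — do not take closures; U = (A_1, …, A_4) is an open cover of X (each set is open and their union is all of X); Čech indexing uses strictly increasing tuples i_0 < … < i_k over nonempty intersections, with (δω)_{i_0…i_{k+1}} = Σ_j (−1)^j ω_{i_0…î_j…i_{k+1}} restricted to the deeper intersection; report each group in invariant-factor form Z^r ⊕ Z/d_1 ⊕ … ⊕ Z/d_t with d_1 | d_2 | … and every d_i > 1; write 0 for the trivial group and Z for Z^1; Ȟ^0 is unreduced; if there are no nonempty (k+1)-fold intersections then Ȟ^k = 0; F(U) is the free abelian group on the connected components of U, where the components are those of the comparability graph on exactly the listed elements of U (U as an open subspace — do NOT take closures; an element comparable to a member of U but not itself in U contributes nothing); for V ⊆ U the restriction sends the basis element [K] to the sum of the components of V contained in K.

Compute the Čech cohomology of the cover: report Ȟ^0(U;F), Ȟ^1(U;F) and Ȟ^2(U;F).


Ȟ^0 ≅ Z; Ȟ^1 ≅ Z^2; Ȟ^2 ≅ 0

nonempty overlaps:
  A1={{b},{c},{f},{a,b},{a,c},{a,f},{b,d},{b,e},{b,f},{c,d},{a,c,d},{b,d,e}} A2={{d},{a,d},{b,d},{c,d},{d,e},{a,c,d},{b,d,e}} A3={{b},{a,b},{b,d},{b,e},{b,f},{b,d,e}} A4={{a},{c},{e},{a,b},{a,c},{a,d},{a,f},{b,e},{c,d},{d,e},{a,c,d},{b,d,e}}
  A12={{b,d},{c,d},{a,c,d},{b,d,e}} A13={{b},{a,b},{b,d},{b,e},{b,f},{b,d,e}} A14={{c},{a,b},{a,c},{a,f},{b,e},{c,d},{a,c,d},{b,d,e}} A23={{b,d},{b,d,e}} A24={{a,d},{c,d},{d,e},{a,c,d},{b,d,e}} A34={{a,b},{b,e},{b,d,e}}
  A123={{b,d},{b,d,e}} A124={{c,d},{a,c,d},{b,d,e}} A134={{a,b},{b,e},{b,d,e}} A234={{b,d,e}}
  A1234={{b,d,e}}
components per intersection:
  A1: {{b},{f},{a,b},{a,f},{b,d},{b,e},{b,f},{b,d,e}} {{c},{a,c},{c,d},{a,c,d}}
  A2: {{d},{a,d},{b,d},{c,d},{d,e},{a,c,d},{b,d,e}}
  A3: {{b},{a,b},{b,d},{b,e},{b,f},{b,d,e}}
  A4: {{a},{c},{a,b},{a,c},{a,d},{a,f},{c,d},{a,c,d}} {{e},{b,e},{d,e},{b,d,e}}
  A12: {{b,d},{b,d,e}} {{c,d},{a,c,d}}
  A13: {{b},{a,b},{b,d},{b,e},{b,f},{b,d,e}}
  A14: {{c},{a,c},{c,d},{a,c,d}} {{a,b}} {{a,f}} {{b,e},{b,d,e}}
  A23: {{b,d},{b,d,e}}
  A24: {{a,d},{c,d},{a,c,d}} {{d,e},{b,d,e}}
  A34: {{a,b}} {{b,e},{b,d,e}}
  A123: {{b,d},{b,d,e}}
  A124: {{c,d},{a,c,d}} {{b,d,e}}
  A134: {{a,b}} {{b,e},{b,d,e}}
  A234: {{b,d,e}}
  A1234: {{b,d,e}}
C dims 6,12,6,1; δ0: rk 5, SNF 1^5; δ1: rk 5, SNF 1^5; δ2: rk 1, SNF 1^1
degree 0: 6−5−0 = 1 → Ȟ^0 ≅ Z
degree 1: 12−5−5 = 2 → Ȟ^1 ≅ Z^2
degree 2: 6−1−5 = 0 → Ȟ^2 ≅ 0


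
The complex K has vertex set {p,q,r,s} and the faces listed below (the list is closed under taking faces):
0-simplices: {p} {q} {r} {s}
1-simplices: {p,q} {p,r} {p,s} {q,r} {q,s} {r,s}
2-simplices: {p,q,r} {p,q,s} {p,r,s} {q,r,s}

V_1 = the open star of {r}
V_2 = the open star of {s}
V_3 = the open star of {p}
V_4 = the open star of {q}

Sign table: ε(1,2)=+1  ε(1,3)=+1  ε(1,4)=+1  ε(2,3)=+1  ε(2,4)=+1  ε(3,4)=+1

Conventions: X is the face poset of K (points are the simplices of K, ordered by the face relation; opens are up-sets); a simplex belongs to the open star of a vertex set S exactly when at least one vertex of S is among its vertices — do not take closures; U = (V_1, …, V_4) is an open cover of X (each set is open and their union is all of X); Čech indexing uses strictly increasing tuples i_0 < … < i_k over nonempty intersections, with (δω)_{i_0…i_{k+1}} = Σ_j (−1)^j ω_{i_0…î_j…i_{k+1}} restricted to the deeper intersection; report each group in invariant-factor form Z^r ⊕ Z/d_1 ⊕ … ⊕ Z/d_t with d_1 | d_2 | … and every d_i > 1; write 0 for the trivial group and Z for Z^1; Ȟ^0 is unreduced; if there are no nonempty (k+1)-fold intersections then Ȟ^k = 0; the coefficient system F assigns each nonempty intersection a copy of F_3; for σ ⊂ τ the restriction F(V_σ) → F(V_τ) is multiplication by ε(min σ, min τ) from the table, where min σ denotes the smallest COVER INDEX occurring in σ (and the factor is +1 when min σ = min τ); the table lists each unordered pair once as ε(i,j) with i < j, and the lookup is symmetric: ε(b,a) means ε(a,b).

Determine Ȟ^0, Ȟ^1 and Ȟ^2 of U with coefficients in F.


intersection data:
  V1={{r},{p,r},{q,r},{r,s},{p,q,r},{p,r,s},{q,r,s}} V2={{s},{p,s},{q,s},{r,s},{p,q,s},{p,r,s},{q,r,s}} V3={{p},{p,q},{p,r},{p,s},{p,q,r},{p,q,s},{p,r,s}} V4={{q},{p,q},{q,r},{q,s},{p,q,r},{p,q,s},{q,r,s}}
  V12={{r,s},{p,r,s},{q,r,s}} V13={{p,r},{p,q,r},{p,r,s}} V14={{q,r},{p,q,r},{q,r,s}} V23={{p,s},{p,q,s},{p,r,s}} V24={{q,s},{p,q,s},{q,r,s}} V34={{p,q},{p,q,r},{p,q,s}}
  V123={{p,r,s}} V124={{q,r,s}} V134={{p,q,r}} V234={{p,q,s}}
C dims 4,6,4; δ0: rk_F3 3; δ1: rk_F3 3
Ȟ^0 = (4 − 3) − 0 = 1, so Ȟ^0 ≅ Z/3
Ȟ^1 = (6 − 3) − 3 = 0, so Ȟ^1 ≅ 0
Ȟ^2 = (4 − 0) − 3 = 1, so Ȟ^2 ≅ Z/3

Ȟ^0 ≅ Z/3; Ȟ^1 ≅ 0; Ȟ^2 ≅ Z/3


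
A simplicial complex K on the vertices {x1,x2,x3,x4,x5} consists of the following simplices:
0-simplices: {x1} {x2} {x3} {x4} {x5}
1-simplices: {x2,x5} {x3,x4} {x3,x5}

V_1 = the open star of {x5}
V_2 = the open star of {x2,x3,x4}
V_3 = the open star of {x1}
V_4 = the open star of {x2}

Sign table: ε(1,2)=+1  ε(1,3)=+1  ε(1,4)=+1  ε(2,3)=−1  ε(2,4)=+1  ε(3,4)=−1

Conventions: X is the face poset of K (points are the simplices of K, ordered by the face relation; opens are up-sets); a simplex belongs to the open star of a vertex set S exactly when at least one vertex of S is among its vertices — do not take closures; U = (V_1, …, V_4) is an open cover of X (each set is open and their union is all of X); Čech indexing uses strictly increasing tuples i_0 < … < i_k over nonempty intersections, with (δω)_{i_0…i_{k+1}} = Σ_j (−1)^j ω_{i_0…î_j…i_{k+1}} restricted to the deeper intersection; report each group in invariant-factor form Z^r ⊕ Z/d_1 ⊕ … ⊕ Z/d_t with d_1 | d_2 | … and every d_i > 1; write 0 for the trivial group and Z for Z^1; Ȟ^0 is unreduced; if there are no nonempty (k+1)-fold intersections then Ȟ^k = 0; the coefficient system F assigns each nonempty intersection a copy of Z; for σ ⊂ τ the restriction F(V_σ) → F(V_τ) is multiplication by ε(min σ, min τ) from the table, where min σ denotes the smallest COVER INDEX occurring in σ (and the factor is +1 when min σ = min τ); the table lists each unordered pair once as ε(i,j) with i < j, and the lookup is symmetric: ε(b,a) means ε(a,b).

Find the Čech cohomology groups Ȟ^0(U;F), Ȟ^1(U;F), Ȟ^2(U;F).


Ȟ^0 ≅ Z^2, Ȟ^1 ≅ 0, Ȟ^2 ≅ 0

nonempty intersections:
  V1={{x5},{x2,x5},{x3,x5}} V2={{x2},{x3},{x4},{x2,x5},{x3,x4},{x3,x5}} V3={{x1}} V4={{x2},{x2,x5}}
  V12={{x2,x5},{x3,x5}} V14={{x2,x5}} V24={{x2},{x2,x5}}
  V124={{x2,x5}}
C dims 4,3,1; δ0: rk 2, SNF 1^2; δ1: rk 1, SNF 1^1
Ȟ^0: (4−2)−0=2 ⇒ Z^2
Ȟ^1: (3−1)−2=0 ⇒ 0
Ȟ^2: (1−0)−1=0 ⇒ 0


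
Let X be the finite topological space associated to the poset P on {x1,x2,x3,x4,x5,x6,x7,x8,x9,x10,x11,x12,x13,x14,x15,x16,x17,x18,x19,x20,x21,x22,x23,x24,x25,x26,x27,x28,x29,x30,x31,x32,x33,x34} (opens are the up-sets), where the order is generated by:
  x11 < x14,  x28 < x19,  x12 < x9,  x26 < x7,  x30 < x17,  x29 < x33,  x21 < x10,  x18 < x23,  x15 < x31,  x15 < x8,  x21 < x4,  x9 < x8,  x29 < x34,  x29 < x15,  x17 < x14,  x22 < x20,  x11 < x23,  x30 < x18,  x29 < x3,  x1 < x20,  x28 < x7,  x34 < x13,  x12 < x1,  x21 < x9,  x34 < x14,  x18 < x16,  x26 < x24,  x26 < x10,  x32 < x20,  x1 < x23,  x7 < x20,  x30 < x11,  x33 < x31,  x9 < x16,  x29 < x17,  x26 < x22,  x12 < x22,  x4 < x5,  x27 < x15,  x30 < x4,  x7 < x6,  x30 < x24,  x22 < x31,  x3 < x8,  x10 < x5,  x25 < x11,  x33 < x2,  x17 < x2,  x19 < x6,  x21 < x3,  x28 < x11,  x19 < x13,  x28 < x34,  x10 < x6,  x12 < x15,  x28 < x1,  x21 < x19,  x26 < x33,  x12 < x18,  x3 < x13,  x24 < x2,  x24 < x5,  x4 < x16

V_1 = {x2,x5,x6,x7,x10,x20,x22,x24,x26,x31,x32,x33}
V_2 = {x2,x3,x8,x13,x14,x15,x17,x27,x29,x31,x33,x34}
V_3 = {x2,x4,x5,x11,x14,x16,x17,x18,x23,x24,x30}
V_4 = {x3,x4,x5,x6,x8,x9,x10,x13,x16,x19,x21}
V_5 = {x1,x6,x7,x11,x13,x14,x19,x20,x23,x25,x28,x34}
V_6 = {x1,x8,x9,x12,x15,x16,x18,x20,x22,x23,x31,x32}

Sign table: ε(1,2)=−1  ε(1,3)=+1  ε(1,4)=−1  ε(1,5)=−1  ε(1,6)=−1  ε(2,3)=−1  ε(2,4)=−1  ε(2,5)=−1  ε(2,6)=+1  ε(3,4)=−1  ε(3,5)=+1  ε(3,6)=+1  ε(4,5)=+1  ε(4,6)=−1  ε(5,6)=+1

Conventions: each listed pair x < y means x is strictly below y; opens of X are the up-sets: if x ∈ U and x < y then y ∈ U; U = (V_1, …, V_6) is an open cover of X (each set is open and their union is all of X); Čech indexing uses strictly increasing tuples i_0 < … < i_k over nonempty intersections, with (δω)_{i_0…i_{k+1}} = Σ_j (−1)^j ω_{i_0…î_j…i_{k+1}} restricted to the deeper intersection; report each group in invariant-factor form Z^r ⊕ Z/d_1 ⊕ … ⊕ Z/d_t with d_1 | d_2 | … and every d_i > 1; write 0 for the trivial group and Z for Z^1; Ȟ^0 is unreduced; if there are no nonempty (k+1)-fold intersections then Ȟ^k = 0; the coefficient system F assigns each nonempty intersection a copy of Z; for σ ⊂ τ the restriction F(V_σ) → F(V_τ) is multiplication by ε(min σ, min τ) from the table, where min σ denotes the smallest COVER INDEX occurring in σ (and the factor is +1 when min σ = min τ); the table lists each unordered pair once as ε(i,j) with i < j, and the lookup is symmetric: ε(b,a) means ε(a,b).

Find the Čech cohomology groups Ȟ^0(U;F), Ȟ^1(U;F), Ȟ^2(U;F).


nonempty intersections:
  V12={x2,x31,x33} V13={x2,x5,x24} V14={x5,x6,x10} V15={x6,x7,x20} V16={x20,x22,x31,x32} V23={x2,x14,x17} V24={x3,x8,x13} V25={x13,x14,x34} V26={x8,x15,x31} V34={x4,x5,x16} V35={x11,x14,x23} V36={x16,x18,x23} V45={x6,x13,x19} V46={x8,x9,x16} V56={x1,x20,x23}
  V123={x2} V126={x31} V134={x5} V145={x6} V156={x20} V235={x14} V245={x13} V246={x8} V346={x16} V356={x23}
C dims 6,15,10; δ0: rk 6, SNF 1^5·2; δ1: rk 9, SNF 1^9
Ȟ^0: (6−6)−0=0 ⇒ 0
Ȟ^1: (15−9)−6=0 plus torsion [2] ⇒ Z/2
Ȟ^2: (10−0)−9=1 ⇒ Z

Ȟ^0 ≅ 0,  Ȟ^1 ≅ Z/2,  Ȟ^2 ≅ Z


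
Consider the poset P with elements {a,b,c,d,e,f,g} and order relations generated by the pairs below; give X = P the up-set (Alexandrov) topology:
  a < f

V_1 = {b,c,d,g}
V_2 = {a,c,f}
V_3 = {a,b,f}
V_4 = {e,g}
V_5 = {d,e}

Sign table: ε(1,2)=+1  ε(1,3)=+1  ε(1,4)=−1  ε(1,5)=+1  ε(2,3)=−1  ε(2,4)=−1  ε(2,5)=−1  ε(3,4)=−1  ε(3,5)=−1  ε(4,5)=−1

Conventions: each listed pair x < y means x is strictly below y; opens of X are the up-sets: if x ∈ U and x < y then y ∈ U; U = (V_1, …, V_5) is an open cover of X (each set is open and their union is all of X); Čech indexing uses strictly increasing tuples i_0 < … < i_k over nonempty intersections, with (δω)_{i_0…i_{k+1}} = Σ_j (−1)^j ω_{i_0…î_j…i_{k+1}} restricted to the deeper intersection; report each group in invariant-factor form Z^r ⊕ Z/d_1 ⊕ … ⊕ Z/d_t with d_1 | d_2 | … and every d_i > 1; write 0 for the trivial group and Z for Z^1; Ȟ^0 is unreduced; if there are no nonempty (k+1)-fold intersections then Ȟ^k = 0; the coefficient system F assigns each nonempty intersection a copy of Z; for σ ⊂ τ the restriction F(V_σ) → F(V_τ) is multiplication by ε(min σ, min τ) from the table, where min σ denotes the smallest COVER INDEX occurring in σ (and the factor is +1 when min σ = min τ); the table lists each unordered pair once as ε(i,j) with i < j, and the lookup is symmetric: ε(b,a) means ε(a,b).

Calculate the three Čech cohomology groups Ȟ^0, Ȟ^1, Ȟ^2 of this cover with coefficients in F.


Ȟ^0(U;F) ≅ 0; Ȟ^1(U;F) ≅ Z ⊕ Z/2; Ȟ^2(U;F) ≅ 0

nonempty overlaps:
  V12={c} V13={b} V14={g} V15={d} V23={a,f} V45={e}
C dims 5,6; δ0: rk 5, SNF 1^4·2
degree 0: 5−5−0 = 0 → Ȟ^0 ≅ 0
degree 1: 6−0−5 = 1 plus torsion [2] → Ȟ^1 ≅ Z ⊕ Z/2
degree 2: 0−0−0 = 0 → Ȟ^2 ≅ 0


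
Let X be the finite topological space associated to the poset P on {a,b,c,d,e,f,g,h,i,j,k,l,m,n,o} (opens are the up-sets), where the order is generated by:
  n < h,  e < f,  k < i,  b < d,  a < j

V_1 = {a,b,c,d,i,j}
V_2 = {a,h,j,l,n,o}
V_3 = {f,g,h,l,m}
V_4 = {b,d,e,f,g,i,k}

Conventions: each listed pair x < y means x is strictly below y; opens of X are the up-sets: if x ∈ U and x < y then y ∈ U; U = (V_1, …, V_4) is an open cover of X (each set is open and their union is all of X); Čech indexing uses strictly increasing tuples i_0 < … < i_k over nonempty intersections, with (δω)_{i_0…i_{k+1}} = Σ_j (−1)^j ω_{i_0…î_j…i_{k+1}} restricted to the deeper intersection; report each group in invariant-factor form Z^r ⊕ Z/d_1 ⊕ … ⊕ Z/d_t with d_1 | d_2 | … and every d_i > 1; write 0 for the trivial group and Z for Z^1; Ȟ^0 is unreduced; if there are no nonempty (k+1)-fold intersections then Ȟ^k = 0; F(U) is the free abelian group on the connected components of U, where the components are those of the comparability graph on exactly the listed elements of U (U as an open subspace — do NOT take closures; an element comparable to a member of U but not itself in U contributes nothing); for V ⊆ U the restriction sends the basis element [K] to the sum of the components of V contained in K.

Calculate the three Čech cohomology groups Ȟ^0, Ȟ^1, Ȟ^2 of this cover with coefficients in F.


nerve of the cover:
  V12={a,j} V14={b,d,i} V23={h,l} V34={f,g}
components per intersection:
  V1: {a,j} {b,d} {c} {i}
  V2: {a,j} {h,n} {l} {o}
  V3: {f} {g} {h} {l} {m}
  V4: {b,d} {e,f} {g} {i,k}
  V12: {a,j}
  V14: {b,d} {i}
  V23: {h} {l}
  V34: {f} {g}
C dims 17,7; δ0: rk 7, SNF 1^7
Ȟ^0 = (17 − 7) − 0 = 10, so Ȟ^0 ≅ Z^10
Ȟ^1 = (7 − 0) − 7 = 0, so Ȟ^1 ≅ 0
Ȟ^2 = (0 − 0) − 0 = 0, so Ȟ^2 ≅ 0

Ȟ^0 ≅ Z^10, Ȟ^1 ≅ 0, Ȟ^2 ≅ 0


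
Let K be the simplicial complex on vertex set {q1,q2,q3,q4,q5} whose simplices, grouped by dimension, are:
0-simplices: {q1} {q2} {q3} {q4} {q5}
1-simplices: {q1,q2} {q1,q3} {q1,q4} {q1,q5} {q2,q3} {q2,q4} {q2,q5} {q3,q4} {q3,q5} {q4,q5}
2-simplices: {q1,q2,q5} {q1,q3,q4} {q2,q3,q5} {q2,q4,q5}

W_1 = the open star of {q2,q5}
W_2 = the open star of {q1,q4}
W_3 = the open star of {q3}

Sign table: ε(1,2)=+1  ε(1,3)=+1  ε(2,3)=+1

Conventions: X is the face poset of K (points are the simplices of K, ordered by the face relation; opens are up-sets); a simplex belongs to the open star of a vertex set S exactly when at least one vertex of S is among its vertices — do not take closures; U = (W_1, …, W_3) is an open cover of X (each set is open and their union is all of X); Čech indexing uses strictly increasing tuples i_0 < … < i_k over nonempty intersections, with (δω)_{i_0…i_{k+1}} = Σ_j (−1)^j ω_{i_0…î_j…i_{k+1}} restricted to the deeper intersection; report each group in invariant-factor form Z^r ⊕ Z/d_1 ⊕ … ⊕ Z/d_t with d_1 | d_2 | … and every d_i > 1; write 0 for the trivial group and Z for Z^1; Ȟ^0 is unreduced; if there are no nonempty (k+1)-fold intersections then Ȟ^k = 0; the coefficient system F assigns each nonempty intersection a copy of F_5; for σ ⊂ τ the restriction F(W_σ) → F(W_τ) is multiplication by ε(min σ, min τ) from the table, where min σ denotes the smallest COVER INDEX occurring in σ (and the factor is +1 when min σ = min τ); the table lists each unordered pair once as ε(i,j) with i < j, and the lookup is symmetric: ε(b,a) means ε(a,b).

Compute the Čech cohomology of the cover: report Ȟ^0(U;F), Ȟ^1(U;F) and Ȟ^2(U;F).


Ȟ^0 = Z/5,  Ȟ^1 = Z/5,  Ȟ^2 = 0

nonempty intersections:
  W1={{q2},{q5},{q1,q2},{q1,q5},{q2,q3},{q2,q4},{q2,q5},{q3,q5},{q4,q5},{q1,q2,q5},{q2,q3,q5},{q2,q4,q5}} W2={{q1},{q4},{q1,q2},{q1,q3},{q1,q4},{q1,q5},{q2,q4},{q3,q4},{q4,q5},{q1,q2,q5},{q1,q3,q4},{q2,q4,q5}} W3={{q3},{q1,q3},{q2,q3},{q3,q4},{q3,q5},{q1,q3,q4},{q2,q3,q5}}
  W12={{q1,q2},{q1,q5},{q2,q4},{q4,q5},{q1,q2,q5},{q2,q4,q5}} W13={{q2,q3},{q3,q5},{q2,q3,q5}} W23={{q1,q3},{q3,q4},{q1,q3,q4}}
C dims 3,3; δ0: rk_F5 2
Ȟ^0: (3−2)−0=1 ⇒ Z/5
Ȟ^1: (3−0)−2=1 ⇒ Z/5
Ȟ^2: (0−0)−0=0 ⇒ 0


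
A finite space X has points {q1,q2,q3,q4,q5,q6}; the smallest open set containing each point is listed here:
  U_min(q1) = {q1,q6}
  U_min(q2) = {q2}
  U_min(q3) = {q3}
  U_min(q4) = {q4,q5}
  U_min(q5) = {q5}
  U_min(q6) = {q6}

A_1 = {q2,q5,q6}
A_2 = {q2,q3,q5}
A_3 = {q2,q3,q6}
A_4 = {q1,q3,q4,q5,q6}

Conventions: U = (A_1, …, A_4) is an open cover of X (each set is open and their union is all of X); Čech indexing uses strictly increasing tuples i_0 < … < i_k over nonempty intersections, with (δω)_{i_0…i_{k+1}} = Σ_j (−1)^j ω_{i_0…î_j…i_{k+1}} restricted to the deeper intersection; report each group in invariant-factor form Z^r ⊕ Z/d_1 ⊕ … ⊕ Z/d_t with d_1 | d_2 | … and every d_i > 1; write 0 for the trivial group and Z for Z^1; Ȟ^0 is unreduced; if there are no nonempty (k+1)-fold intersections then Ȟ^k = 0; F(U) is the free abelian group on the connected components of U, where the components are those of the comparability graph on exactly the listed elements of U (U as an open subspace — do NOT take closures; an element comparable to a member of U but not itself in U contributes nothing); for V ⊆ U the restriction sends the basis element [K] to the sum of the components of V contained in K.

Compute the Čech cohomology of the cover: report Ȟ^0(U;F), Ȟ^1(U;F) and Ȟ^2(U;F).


Ȟ^0 = Z^4, Ȟ^1 = 0 and Ȟ^2 = 0

nonempty intersections:
  A12={q2,q5} A13={q2,q6} A14={q5,q6} A23={q2,q3} A24={q3,q5} A34={q3,q6}
  A123={q2} A124={q5} A134={q6} A234={q3}
components per intersection:
  A1: {q2} {q5} {q6}
  A2: {q2} {q3} {q5}
  A3: {q2} {q3} {q6}
  A4: {q1,q6} {q3} {q4,q5}
  A12: {q2} {q5}
  A13: {q2} {q6}
  A14: {q5} {q6}
  A23: {q2} {q3}
  A24: {q3} {q5}
  A34: {q3} {q6}
  A123: {q2}
  A124: {q5}
  A134: {q6}
  A234: {q3}
C dims 12,12,4; δ0: rk 8, SNF 1^8; δ1: rk 4, SNF 1^4
Ȟ^0: (12−8)−0=4 ⇒ Z^4
Ȟ^1: (12−4)−8=0 ⇒ 0
Ȟ^2: (4−0)−4=0 ⇒ 0


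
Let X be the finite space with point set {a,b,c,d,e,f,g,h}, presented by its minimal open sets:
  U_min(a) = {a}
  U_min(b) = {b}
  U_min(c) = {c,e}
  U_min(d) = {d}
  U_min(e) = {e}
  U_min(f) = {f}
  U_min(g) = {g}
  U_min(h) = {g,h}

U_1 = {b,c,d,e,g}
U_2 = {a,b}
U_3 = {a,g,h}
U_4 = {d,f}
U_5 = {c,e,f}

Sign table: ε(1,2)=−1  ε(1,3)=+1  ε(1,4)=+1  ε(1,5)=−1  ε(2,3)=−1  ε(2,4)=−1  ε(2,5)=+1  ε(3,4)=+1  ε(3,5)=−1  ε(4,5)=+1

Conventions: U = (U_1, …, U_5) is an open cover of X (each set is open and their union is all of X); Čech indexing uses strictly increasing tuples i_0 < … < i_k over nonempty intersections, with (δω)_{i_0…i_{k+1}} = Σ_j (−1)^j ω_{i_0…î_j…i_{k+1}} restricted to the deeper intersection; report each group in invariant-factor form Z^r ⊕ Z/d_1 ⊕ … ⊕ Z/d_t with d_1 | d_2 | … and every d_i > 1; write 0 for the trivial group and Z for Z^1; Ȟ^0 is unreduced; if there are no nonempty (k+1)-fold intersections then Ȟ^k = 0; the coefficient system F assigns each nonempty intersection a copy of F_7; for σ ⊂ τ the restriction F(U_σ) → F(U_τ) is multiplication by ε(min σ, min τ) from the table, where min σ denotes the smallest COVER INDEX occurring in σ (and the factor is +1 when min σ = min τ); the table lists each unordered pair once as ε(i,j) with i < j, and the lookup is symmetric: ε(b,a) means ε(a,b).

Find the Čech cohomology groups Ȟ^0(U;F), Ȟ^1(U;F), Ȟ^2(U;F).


nerve of the cover:
  U12={b} U13={g} U14={d} U15={c,e} U23={a} U45={f}
C dims 5,6; δ0: rk_F7 5
Ȟ^0 = (5 − 5) − 0 = 0, so Ȟ^0 ≅ 0
Ȟ^1 = (6 − 0) − 5 = 1, so Ȟ^1 ≅ Z/7
Ȟ^2 = (0 − 0) − 0 = 0, so Ȟ^2 ≅ 0

Ȟ^0 ≅ 0, Ȟ^1 ≅ Z/7, Ȟ^2 ≅ 0


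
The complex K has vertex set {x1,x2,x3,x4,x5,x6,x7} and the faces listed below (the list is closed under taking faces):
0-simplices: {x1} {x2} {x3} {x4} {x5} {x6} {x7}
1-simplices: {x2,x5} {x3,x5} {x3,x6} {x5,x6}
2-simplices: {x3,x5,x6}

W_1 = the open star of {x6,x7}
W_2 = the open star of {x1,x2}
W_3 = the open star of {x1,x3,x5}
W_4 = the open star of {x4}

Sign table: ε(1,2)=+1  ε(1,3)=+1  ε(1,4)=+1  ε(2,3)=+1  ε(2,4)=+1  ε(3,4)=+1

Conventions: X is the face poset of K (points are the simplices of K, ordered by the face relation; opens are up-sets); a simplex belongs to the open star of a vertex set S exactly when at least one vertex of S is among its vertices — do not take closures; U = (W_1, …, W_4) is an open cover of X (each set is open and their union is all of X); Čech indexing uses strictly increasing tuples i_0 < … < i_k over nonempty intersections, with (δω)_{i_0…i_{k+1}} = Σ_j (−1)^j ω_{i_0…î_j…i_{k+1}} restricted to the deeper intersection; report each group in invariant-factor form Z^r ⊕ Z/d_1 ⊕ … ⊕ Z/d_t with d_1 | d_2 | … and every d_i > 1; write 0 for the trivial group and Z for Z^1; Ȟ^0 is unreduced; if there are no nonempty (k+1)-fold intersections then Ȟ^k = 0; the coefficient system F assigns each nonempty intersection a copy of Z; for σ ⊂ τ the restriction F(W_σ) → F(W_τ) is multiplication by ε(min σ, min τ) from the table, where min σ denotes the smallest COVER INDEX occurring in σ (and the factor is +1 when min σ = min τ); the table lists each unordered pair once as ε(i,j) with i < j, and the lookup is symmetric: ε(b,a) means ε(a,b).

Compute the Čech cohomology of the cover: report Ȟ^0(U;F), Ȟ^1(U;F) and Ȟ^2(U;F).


Ȟ^0(U;F) ≅ Z^2, Ȟ^1(U;F) ≅ 0, Ȟ^2(U;F) ≅ 0

cover nerve:
  W1={{x6},{x7},{x3,x6},{x5,x6},{x3,x5,x6}} W2={{x1},{x2},{x2,x5}} W3={{x1},{x3},{x5},{x2,x5},{x3,x5},{x3,x6},{x5,x6},{x3,x5,x6}} W4={{x4}}
  W13={{x3,x6},{x5,x6},{x3,x5,x6}} W23={{x1},{x2,x5}}
C dims 4,2; δ0: rk 2, SNF 1^2
Ȟ^0: (4−2)−0=2 ⇒ Z^2
Ȟ^1: (2−0)−2=0 ⇒ 0
Ȟ^2: (0−0)−0=0 ⇒ 0


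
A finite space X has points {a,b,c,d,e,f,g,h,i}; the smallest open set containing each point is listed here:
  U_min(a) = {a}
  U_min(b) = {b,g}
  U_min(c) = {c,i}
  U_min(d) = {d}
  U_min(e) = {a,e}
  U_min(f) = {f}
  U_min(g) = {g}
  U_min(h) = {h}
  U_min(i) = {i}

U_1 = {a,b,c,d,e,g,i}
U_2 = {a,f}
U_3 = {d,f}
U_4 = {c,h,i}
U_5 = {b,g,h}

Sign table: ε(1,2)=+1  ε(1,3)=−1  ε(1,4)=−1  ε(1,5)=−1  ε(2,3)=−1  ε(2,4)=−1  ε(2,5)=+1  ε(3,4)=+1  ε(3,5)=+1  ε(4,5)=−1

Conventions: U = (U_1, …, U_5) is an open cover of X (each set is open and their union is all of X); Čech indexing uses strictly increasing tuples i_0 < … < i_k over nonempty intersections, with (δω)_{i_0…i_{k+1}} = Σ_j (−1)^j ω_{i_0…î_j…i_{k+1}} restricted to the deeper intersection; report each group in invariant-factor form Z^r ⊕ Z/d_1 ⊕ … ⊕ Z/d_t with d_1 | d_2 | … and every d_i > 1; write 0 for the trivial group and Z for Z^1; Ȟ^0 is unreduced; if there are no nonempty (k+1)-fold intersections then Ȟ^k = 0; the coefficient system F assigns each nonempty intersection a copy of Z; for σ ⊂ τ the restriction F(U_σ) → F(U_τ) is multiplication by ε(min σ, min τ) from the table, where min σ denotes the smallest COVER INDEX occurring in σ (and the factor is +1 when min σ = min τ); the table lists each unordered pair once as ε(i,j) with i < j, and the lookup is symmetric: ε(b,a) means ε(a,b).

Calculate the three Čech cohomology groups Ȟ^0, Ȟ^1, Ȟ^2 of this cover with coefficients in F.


Ȟ^0 ≅ 0, Ȟ^1 ≅ Z ⊕ Z/2 and Ȟ^2 ≅ 0

nonempty overlaps:
  U12={a} U13={d} U14={c,i} U15={b,g} U23={f} U45={h}
C dims 5,6; δ0: rk 5, SNF 1^4·2
degree 0: 5−5−0 = 0 → Ȟ^0 ≅ 0
degree 1: 6−0−5 = 1 plus torsion [2] → Ȟ^1 ≅ Z ⊕ Z/2
degree 2: 0−0−0 = 0 → Ȟ^2 ≅ 0


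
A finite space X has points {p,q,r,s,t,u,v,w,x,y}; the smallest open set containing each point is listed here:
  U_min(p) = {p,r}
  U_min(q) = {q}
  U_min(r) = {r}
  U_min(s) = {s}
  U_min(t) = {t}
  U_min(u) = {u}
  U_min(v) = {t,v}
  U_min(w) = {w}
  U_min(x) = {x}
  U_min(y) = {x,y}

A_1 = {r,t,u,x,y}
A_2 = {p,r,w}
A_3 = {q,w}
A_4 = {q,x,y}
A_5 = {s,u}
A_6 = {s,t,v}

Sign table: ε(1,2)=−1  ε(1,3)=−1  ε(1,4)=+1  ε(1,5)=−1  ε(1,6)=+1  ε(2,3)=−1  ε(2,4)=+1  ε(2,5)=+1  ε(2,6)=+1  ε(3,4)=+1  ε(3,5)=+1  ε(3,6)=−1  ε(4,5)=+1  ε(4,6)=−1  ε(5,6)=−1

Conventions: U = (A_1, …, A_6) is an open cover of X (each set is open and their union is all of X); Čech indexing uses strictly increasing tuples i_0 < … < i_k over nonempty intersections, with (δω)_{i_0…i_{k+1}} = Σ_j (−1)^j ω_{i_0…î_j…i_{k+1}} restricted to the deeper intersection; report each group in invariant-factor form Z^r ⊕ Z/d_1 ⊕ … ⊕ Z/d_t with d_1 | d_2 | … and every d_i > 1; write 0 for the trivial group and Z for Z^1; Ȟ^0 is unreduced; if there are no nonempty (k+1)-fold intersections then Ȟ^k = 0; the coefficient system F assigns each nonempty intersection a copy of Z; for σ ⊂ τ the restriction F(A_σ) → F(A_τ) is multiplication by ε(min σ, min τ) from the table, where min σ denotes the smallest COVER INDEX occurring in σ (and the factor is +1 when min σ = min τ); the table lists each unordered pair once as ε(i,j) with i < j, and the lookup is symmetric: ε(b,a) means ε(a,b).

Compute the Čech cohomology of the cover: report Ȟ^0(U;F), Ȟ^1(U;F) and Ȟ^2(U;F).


nerve simplices:
  A12={r} A14={x,y} A15={u} A16={t} A23={w} A34={q} A56={s}
C dims 6,7; δ0: rk 5, SNF 1^5
degree 0: 6−5−0 = 1 → Ȟ^0 ≅ Z
degree 1: 7−0−5 = 2 → Ȟ^1 ≅ Z^2
degree 2: 0−0−0 = 0 → Ȟ^2 ≅ 0

Ȟ^0 = Z, Ȟ^1 = Z^2 and Ȟ^2 = 0


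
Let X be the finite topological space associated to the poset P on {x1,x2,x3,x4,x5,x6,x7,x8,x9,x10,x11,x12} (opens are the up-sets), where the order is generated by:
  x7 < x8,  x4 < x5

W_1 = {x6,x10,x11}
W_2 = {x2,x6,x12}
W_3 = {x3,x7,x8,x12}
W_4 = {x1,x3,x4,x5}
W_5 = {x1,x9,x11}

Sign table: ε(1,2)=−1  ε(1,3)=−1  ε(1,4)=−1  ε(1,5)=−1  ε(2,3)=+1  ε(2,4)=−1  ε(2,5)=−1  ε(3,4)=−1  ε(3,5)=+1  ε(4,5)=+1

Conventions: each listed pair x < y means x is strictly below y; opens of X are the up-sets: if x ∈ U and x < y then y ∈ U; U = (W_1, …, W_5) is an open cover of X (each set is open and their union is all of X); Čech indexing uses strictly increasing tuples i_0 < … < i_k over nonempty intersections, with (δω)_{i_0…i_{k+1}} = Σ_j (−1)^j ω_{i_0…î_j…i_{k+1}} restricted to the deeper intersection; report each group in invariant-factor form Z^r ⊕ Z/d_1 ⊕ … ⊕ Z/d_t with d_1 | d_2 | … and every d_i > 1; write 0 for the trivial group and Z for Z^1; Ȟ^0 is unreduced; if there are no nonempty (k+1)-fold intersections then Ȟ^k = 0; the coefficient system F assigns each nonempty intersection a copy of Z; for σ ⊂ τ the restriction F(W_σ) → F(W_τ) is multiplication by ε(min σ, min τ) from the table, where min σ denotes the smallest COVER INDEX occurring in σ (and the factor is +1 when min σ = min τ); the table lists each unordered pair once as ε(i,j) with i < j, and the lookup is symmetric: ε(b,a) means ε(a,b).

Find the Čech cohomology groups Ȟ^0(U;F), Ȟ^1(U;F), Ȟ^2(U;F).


Ȟ^0(U;F) ≅ 0; Ȟ^1(U;F) ≅ Z/2; Ȟ^2(U;F) ≅ 0

nerve simplices:
  W12={x6} W15={x11} W23={x12} W34={x3} W45={x1}
C dims 5,5; δ0: rk 5, SNF 1^4·2
degree 0: 5−5−0 = 0 → Ȟ^0 ≅ 0
degree 1: 5−0−5 = 0 plus torsion [2] → Ȟ^1 ≅ Z/2
degree 2: 0−0−0 = 0 → Ȟ^2 ≅ 0


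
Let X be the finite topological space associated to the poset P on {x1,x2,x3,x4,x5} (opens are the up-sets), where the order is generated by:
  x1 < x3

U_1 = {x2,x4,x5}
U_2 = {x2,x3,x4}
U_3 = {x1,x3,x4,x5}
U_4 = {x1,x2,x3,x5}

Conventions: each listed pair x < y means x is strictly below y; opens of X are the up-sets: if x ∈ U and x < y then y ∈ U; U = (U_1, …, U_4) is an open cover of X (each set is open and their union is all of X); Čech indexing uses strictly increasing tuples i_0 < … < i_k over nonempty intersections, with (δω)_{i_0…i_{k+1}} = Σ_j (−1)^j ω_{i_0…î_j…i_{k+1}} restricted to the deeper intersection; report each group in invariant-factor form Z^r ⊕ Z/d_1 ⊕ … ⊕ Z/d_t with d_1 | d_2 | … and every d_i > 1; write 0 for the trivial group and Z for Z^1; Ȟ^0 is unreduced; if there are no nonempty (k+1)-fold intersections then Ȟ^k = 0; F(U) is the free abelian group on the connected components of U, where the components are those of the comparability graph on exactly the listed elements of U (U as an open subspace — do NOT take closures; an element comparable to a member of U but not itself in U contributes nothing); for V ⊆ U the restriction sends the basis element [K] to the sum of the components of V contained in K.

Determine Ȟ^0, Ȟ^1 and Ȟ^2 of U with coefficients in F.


Ȟ^0 = Z^4, Ȟ^1 = 0, Ȟ^2 = 0

nonempty overlaps:
  U12={x2,x4} U13={x4,x5} U14={x2,x5} U23={x3,x4} U24={x2,x3} U34={x1,x3,x5}
  U123={x4} U124={x2} U134={x5} U234={x3}
components per intersection:
  U1: {x2} {x4} {x5}
  U2: {x2} {x3} {x4}
  U3: {x1,x3} {x4} {x5}
  U4: {x1,x3} {x2} {x5}
  U12: {x2} {x4}
  U13: {x4} {x5}
  U14: {x2} {x5}
  U23: {x3} {x4}
  U24: {x2} {x3}
  U34: {x1,x3} {x5}
  U123: {x4}
  U124: {x2}
  U134: {x5}
  U234: {x3}
C dims 12,12,4; δ0: rk 8, SNF 1^8; δ1: rk 4, SNF 1^4
degree 0: 12−8−0 = 4 → Ȟ^0 ≅ Z^4
degree 1: 12−4−8 = 0 → Ȟ^1 ≅ 0
degree 2: 4−0−4 = 0 → Ȟ^2 ≅ 0


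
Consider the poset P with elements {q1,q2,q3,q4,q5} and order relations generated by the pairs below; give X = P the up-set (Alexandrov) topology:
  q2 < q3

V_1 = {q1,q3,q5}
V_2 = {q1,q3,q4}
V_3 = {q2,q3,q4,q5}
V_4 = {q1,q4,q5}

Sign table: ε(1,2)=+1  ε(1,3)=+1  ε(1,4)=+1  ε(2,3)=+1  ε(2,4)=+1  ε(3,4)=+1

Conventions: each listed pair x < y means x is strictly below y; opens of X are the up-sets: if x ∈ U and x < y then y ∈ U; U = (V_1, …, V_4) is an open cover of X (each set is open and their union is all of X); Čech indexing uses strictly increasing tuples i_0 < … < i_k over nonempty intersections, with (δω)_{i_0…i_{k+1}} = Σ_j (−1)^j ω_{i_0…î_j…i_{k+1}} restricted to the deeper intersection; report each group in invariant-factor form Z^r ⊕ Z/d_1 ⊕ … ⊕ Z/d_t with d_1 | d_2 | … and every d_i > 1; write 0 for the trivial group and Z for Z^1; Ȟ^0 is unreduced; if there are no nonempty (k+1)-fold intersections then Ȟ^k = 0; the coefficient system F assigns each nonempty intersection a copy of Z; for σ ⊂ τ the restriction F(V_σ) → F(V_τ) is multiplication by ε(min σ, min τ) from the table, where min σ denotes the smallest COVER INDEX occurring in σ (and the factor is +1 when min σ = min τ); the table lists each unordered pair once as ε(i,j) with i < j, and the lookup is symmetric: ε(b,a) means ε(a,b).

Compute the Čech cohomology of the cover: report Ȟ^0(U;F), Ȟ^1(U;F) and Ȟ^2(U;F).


nonempty overlaps:
  V12={q1,q3} V13={q3,q5} V14={q1,q5} V23={q3,q4} V24={q1,q4} V34={q4,q5}
  V123={q3} V124={q1} V134={q5} V234={q4}
C dims 4,6,4; δ0: rk 3, SNF 1^3; δ1: rk 3, SNF 1^3
degree 0: 4−3−0 = 1 → Ȟ^0 ≅ Z
degree 1: 6−3−3 = 0 → Ȟ^1 ≅ 0
degree 2: 4−0−3 = 1 → Ȟ^2 ≅ Z

Ȟ^0 = Z, Ȟ^1 = 0 and Ȟ^2 = Z
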